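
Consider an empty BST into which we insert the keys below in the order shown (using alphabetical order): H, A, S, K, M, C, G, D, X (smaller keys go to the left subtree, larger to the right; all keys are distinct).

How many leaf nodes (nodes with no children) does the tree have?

Insert H: tree is empty, so H becomes the root.
Insert A: A < H → go left. Place as left child of H.
Insert S: S > H → go right. Place as right child of H.
Insert K: K > H → go right; K < S → go left. Place as left child of S.
Insert M: M > H → go right; M < S → go left; M > K → go right. Place as right child of K.
Insert C: C < H → go left; C > A → go right. Place as right child of A.
Insert G: G < H → go left; G > A → go right; G > C → go right. Place as right child of C.
Insert D: D < H → go left; D > A → go right; D > C → go right; D < G → go left. Place as left child of G.
Insert X: X > H → go right; X > S → go right. Place as right child of S.

Leaves: D, M, X — 3 in total.

3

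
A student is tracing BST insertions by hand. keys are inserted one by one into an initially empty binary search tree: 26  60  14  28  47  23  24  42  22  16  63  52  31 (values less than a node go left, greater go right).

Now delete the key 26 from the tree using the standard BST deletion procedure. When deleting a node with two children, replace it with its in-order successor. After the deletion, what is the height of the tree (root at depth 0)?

Resulting structure (node: left, right):
  26: L=14, R=60
  60: L=28, R=63
  14: L=–, R=23
  28: L=–, R=47
  47: L=42, R=52
  23: L=22, R=24
  24: L=–, R=–
  42: L=31, R=–
  22: L=16, R=–
  16: L=–, R=–
  63: L=–, R=–
  52: L=–, R=–
  31: L=–, R=–

Delete 26 (two children — replace with in-order successor).
After deletion, deepest node is 16 at depth 4.

4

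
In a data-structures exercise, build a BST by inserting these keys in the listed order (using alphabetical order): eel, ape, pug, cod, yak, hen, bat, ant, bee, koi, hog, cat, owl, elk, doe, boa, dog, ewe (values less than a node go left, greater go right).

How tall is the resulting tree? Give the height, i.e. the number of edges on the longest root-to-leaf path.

6

eel: root
ape: left child of eel (depth 1)
pug: right child of eel (depth 1)
cod: right child of ape (depth 2)
yak: right child of pug (depth 2)
hen: left child of pug (depth 2)
bat: left child of cod (depth 3)
ant: left child of ape (depth 2)
bee: right child of bat (depth 4)
koi: right child of hen (depth 3)
hog: left child of koi (depth 4)
cat: right child of bee (depth 5)
owl: right child of koi (depth 4)
elk: left child of hen (depth 3)
doe: right child of cod (depth 3)
boa: left child of cat (depth 6)
dog: right child of doe (depth 4)
ewe: right child of elk (depth 4)

The deepest node is boa at depth 6.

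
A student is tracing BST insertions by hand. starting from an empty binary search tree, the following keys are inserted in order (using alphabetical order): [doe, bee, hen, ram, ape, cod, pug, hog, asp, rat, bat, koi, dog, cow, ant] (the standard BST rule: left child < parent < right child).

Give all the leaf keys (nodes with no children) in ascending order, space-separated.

doe: root
bee: left child of doe (depth 1)
hen: right child of doe (depth 1)
ram: right child of hen (depth 2)
ape: left child of bee (depth 2)
cod: right child of bee (depth 2)
pug: left child of ram (depth 3)
hog: left child of pug (depth 4)
asp: right child of ape (depth 3)
rat: right child of ram (depth 3)
bat: right child of asp (depth 4)
koi: right child of hog (depth 5)
dog: left child of hen (depth 2)
cow: right child of cod (depth 3)
ant: left child of ape (depth 3)

ant bat cow dog koi rat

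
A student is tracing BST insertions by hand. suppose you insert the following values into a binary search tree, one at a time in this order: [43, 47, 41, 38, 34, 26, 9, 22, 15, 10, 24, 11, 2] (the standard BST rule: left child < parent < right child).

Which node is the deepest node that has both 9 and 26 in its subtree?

26

Resulting structure (node: left, right):
  43: L=41, R=47
  47: L=–, R=–
  41: L=38, R=–
  38: L=34, R=–
  34: L=26, R=–
  26: L=9, R=–
  9: L=2, R=22
  22: L=15, R=24
  15: L=10, R=–
  10: L=–, R=11
  24: L=–, R=–
  11: L=–, R=–
  2: L=–, R=–

Path to 9: 43 → 41 → 38 → 34 → 26 → 9
Path to 26: 43 → 41 → 38 → 34 → 26
26 lies on both paths and is an ancestor of the other node.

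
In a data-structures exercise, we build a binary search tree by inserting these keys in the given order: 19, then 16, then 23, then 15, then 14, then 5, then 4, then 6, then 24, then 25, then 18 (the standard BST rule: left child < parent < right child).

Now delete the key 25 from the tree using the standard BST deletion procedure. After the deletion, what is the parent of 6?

5

19: root
16: left child of 19 (depth 1)
23: right child of 19 (depth 1)
15: left child of 16 (depth 2)
14: left child of 15 (depth 3)
5: left child of 14 (depth 4)
4: left child of 5 (depth 5)
6: right child of 5 (depth 5)
24: right child of 23 (depth 2)
25: right child of 24 (depth 3)
18: right child of 16 (depth 2)

Delete 25 (at most one child — splice it out).
After deletion, 6's parent is 5.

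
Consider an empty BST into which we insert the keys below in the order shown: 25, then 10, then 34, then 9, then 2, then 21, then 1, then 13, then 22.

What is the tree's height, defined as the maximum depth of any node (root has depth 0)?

4

25: root
10: left child of 25 (depth 1)
34: right child of 25 (depth 1)
9: left child of 10 (depth 2)
2: left child of 9 (depth 3)
21: right child of 10 (depth 2)
1: left child of 2 (depth 4)
13: left child of 21 (depth 3)
22: right child of 21 (depth 3)

The deepest node is 1 at depth 4.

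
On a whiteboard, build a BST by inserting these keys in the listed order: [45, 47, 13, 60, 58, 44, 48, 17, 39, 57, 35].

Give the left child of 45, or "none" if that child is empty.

13

45: root
47: right child of 45 (depth 1)
13: left child of 45 (depth 1)
60: right child of 47 (depth 2)
58: left child of 60 (depth 3)
44: right child of 13 (depth 2)
48: left child of 58 (depth 4)
17: left child of 44 (depth 3)
39: right child of 17 (depth 4)
57: right child of 48 (depth 5)
35: left child of 39 (depth 5)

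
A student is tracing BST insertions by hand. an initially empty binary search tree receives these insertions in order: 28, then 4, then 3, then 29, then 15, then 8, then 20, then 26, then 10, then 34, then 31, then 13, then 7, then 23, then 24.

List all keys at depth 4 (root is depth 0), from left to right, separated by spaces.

7 10 26

Insert 28: tree is empty, so 28 becomes the root.
Insert 4: 4 < 28 → go left. Place as left child of 28.
Insert 3: 3 < 28 → go left; 3 < 4 → go left. Place as left child of 4.
Insert 29: 29 > 28 → go right. Place as right child of 28.
Insert 15: 15 < 28 → go left; 15 > 4 → go right. Place as right child of 4.
Insert 8: 8 < 28 → go left; 8 > 4 → go right; 8 < 15 → go left. Place as left child of 15.
Insert 20: 20 < 28 → go left; 20 > 4 → go right; 20 > 15 → go right. Place as right child of 15.
Insert 26: 26 < 28 → go left; 26 > 4 → go right; 26 > 15 → go right; 26 > 20 → go right. Place as right child of 20.
Insert 10: 10 < 28 → go left; 10 > 4 → go right; 10 < 15 → go left; 10 > 8 → go right. Place as right child of 8.
Insert 34: 34 > 28 → go right; 34 > 29 → go right. Place as right child of 29.
Insert 31: 31 > 28 → go right; 31 > 29 → go right; 31 < 34 → go left. Place as left child of 34.
Insert 13: 13 < 28 → go left; 13 > 4 → go right; 13 < 15 → go left; 13 > 8 → go right; 13 > 10 → go right. Place as right child of 10.
Insert 7: 7 < 28 → go left; 7 > 4 → go right; 7 < 15 → go left; 7 < 8 → go left. Place as left child of 8.
Insert 23: 23 < 28 → go left; 23 > 4 → go right; 23 > 15 → go right; 23 > 20 → go right; 23 < 26 → go left. Place as left child of 26.
Insert 24: 24 < 28 → go left; 24 > 4 → go right; 24 > 15 → go right; 24 > 20 → go right; 24 < 26 → go left; 24 > 23 → go right. Place as right child of 23.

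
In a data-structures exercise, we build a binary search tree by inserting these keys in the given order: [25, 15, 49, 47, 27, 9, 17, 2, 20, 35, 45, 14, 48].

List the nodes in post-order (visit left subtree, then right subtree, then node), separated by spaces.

2 14 9 20 17 15 45 35 27 48 47 49 25

25: root
15: left child of 25 (depth 1)
49: right child of 25 (depth 1)
47: left child of 49 (depth 2)
27: left child of 47 (depth 3)
9: left child of 15 (depth 2)
17: right child of 15 (depth 2)
2: left child of 9 (depth 3)
20: right child of 17 (depth 3)
35: right child of 27 (depth 4)
45: right child of 35 (depth 5)
14: right child of 9 (depth 3)
48: right child of 47 (depth 3)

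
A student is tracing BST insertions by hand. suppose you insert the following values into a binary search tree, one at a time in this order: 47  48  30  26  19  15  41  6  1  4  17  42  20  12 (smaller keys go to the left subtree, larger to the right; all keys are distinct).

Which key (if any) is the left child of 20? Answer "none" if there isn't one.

47: root
48: right child of 47 (depth 1)
30: left child of 47 (depth 1)
26: left child of 30 (depth 2)
19: left child of 26 (depth 3)
15: left child of 19 (depth 4)
41: right child of 30 (depth 2)
6: left child of 15 (depth 5)
1: left child of 6 (depth 6)
4: right child of 1 (depth 7)
17: right child of 15 (depth 5)
42: right child of 41 (depth 3)
20: right child of 19 (depth 4)
12: right child of 6 (depth 6)

none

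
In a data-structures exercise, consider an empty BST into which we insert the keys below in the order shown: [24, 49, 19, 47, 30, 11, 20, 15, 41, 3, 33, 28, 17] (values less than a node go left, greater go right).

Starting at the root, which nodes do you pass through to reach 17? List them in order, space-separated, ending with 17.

24 19 11 15 17

24: root
49: right child of 24 (depth 1)
19: left child of 24 (depth 1)
47: left child of 49 (depth 2)
30: left child of 47 (depth 3)
11: left child of 19 (depth 2)
20: right child of 19 (depth 2)
15: right child of 11 (depth 3)
41: right child of 30 (depth 4)
3: left child of 11 (depth 3)
33: left child of 41 (depth 5)
28: left child of 30 (depth 4)
17: right child of 15 (depth 4)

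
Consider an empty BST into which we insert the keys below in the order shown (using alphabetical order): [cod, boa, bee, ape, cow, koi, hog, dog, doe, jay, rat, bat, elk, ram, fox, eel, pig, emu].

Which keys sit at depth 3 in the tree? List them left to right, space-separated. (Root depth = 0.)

ape hog rat

Insert cod: tree is empty, so cod becomes the root.
Insert boa: boa < cod → go left. Place as left child of cod.
Insert bee: bee < cod → go left; bee < boa → go left. Place as left child of boa.
Insert ape: ape < cod → go left; ape < boa → go left; ape < bee → go left. Place as left child of bee.
Insert cow: cow > cod → go right. Place as right child of cod.
Insert koi: koi > cod → go right; koi > cow → go right. Place as right child of cow.
Insert hog: hog > cod → go right; hog > cow → go right; hog < koi → go left. Place as left child of koi.
Insert dog: dog > cod → go right; dog > cow → go right; dog < koi → go left; dog < hog → go left. Place as left child of hog.
Insert doe: doe > cod → go right; doe > cow → go right; doe < koi → go left; doe < hog → go left; doe < dog → go left. Place as left child of dog.
Insert jay: jay > cod → go right; jay > cow → go right; jay < koi → go left; jay > hog → go right. Place as right child of hog.
Insert rat: rat > cod → go right; rat > cow → go right; rat > koi → go right. Place as right child of koi.
Insert bat: bat < cod → go left; bat < boa → go left; bat < bee → go left; bat > ape → go right. Place as right child of ape.
Insert elk: elk > cod → go right; elk > cow → go right; elk < koi → go left; elk < hog → go left; elk > dog → go right. Place as right child of dog.
Insert ram: ram > cod → go right; ram > cow → go right; ram > koi → go right; ram < rat → go left. Place as left child of rat.
Insert fox: fox > cod → go right; fox > cow → go right; fox < koi → go left; fox < hog → go left; fox > dog → go right; fox > elk → go right. Place as right child of elk.
Insert eel: eel > cod → go right; eel > cow → go right; eel < koi → go left; eel < hog → go left; eel > dog → go right; eel < elk → go left. Place as left child of elk.
Insert pig: pig > cod → go right; pig > cow → go right; pig > koi → go right; pig < rat → go left; pig < ram → go left. Place as left child of ram.
Insert emu: emu > cod → go right; emu > cow → go right; emu < koi → go left; emu < hog → go left; emu > dog → go right; emu > elk → go right; emu < fox → go left. Place as left child of fox.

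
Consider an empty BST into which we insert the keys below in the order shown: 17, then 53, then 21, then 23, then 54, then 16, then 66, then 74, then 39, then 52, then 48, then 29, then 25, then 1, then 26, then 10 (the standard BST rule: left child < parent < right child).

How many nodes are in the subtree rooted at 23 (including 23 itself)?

17: root
53: right child of 17 (depth 1)
21: left child of 53 (depth 2)
23: right child of 21 (depth 3)
54: right child of 53 (depth 2)
16: left child of 17 (depth 1)
66: right child of 54 (depth 3)
74: right child of 66 (depth 4)
39: right child of 23 (depth 4)
52: right child of 39 (depth 5)
48: left child of 52 (depth 6)
29: left child of 39 (depth 5)
25: left child of 29 (depth 6)
1: left child of 16 (depth 2)
26: right child of 25 (depth 7)
10: right child of 1 (depth 3)

Subtree rooted at 23 contains: 23, 39, 29, 25, 26, 52, 48 — 7 nodes.

7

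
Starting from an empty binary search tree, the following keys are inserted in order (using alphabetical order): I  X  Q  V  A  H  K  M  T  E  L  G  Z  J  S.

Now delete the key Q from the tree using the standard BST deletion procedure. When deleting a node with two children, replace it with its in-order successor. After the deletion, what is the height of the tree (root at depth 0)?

I: root
X: right child of I (depth 1)
Q: left child of X (depth 2)
V: right child of Q (depth 3)
A: left child of I (depth 1)
H: right child of A (depth 2)
K: left child of Q (depth 3)
M: right child of K (depth 4)
T: left child of V (depth 4)
E: left child of H (depth 3)
L: left child of M (depth 5)
G: right child of E (depth 4)
Z: right child of X (depth 2)
J: left child of K (depth 4)
S: left child of T (depth 5)

Delete Q (two children — replace with in-order successor).
After deletion, deepest node is L at depth 5.

5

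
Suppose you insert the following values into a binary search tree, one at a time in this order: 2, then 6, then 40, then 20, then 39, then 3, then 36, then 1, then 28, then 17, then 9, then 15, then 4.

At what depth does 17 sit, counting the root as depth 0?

Insert 2: tree is empty, so 2 becomes the root.
Insert 6: 6 > 2 → go right. Place as right child of 2.
Insert 40: 40 > 2 → go right; 40 > 6 → go right. Place as right child of 6.
Insert 20: 20 > 2 → go right; 20 > 6 → go right; 20 < 40 → go left. Place as left child of 40.
Insert 39: 39 > 2 → go right; 39 > 6 → go right; 39 < 40 → go left; 39 > 20 → go right. Place as right child of 20.
Insert 3: 3 > 2 → go right; 3 < 6 → go left. Place as left child of 6.
Insert 36: 36 > 2 → go right; 36 > 6 → go right; 36 < 40 → go left; 36 > 20 → go right; 36 < 39 → go left. Place as left child of 39.
Insert 1: 1 < 2 → go left. Place as left child of 2.
Insert 28: 28 > 2 → go right; 28 > 6 → go right; 28 < 40 → go left; 28 > 20 → go right; 28 < 39 → go left; 28 < 36 → go left. Place as left child of 36.
Insert 17: 17 > 2 → go right; 17 > 6 → go right; 17 < 40 → go left; 17 < 20 → go left. Place as left child of 20.
Insert 9: 9 > 2 → go right; 9 > 6 → go right; 9 < 40 → go left; 9 < 20 → go left; 9 < 17 → go left. Place as left child of 17.
Insert 15: 15 > 2 → go right; 15 > 6 → go right; 15 < 40 → go left; 15 < 20 → go left; 15 < 17 → go left; 15 > 9 → go right. Place as right child of 9.
Insert 4: 4 > 2 → go right; 4 < 6 → go left; 4 > 3 → go right. Place as right child of 3.

Path to 17: 2 → 6 → 40 → 20 → 17, which is 4 edges.

4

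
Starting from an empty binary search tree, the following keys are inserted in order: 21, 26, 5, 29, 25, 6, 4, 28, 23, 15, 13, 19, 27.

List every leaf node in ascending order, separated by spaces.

4 13 19 23 27

Insert 21: tree is empty, so 21 becomes the root.
Insert 26: 26 > 21 → go right. Place as right child of 21.
Insert 5: 5 < 21 → go left. Place as left child of 21.
Insert 29: 29 > 21 → go right; 29 > 26 → go right. Place as right child of 26.
Insert 25: 25 > 21 → go right; 25 < 26 → go left. Place as left child of 26.
Insert 6: 6 < 21 → go left; 6 > 5 → go right. Place as right child of 5.
Insert 4: 4 < 21 → go left; 4 < 5 → go left. Place as left child of 5.
Insert 28: 28 > 21 → go right; 28 > 26 → go right; 28 < 29 → go left. Place as left child of 29.
Insert 23: 23 > 21 → go right; 23 < 26 → go left; 23 < 25 → go left. Place as left child of 25.
Insert 15: 15 < 21 → go left; 15 > 5 → go right; 15 > 6 → go right. Place as right child of 6.
Insert 13: 13 < 21 → go left; 13 > 5 → go right; 13 > 6 → go right; 13 < 15 → go left. Place as left child of 15.
Insert 19: 19 < 21 → go left; 19 > 5 → go right; 19 > 6 → go right; 19 > 15 → go right. Place as right child of 15.
Insert 27: 27 > 21 → go right; 27 > 26 → go right; 27 < 29 → go left; 27 < 28 → go left. Place as left child of 28.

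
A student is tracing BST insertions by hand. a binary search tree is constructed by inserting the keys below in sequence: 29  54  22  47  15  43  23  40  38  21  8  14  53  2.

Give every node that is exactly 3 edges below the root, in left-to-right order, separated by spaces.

8 21 43 53

Resulting structure (node: left, right):
  29: L=22, R=54
  54: L=47, R=–
  22: L=15, R=23
  47: L=43, R=53
  15: L=8, R=21
  43: L=40, R=–
  23: L=–, R=–
  40: L=38, R=–
  38: L=–, R=–
  21: L=–, R=–
  8: L=2, R=14
  14: L=–, R=–
  53: L=–, R=–
  2: L=–, R=–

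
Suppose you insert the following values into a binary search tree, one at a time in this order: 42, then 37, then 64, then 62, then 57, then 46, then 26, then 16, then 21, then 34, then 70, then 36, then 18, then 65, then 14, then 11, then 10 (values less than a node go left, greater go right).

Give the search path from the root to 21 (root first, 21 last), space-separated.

42 37 26 16 21

42: root
37: left child of 42 (depth 1)
64: right child of 42 (depth 1)
62: left child of 64 (depth 2)
57: left child of 62 (depth 3)
46: left child of 57 (depth 4)
26: left child of 37 (depth 2)
16: left child of 26 (depth 3)
21: right child of 16 (depth 4)
34: right child of 26 (depth 3)
70: right child of 64 (depth 2)
36: right child of 34 (depth 4)
18: left child of 21 (depth 5)
65: left child of 70 (depth 3)
14: left child of 16 (depth 4)
11: left child of 14 (depth 5)
10: left child of 11 (depth 6)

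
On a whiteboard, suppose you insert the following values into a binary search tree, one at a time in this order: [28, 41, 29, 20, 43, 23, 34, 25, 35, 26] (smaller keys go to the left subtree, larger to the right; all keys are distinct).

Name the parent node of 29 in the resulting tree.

28: root
41: right child of 28 (depth 1)
29: left child of 41 (depth 2)
20: left child of 28 (depth 1)
43: right child of 41 (depth 2)
23: right child of 20 (depth 2)
34: right child of 29 (depth 3)
25: right child of 23 (depth 3)
35: right child of 34 (depth 4)
26: right child of 25 (depth 4)

41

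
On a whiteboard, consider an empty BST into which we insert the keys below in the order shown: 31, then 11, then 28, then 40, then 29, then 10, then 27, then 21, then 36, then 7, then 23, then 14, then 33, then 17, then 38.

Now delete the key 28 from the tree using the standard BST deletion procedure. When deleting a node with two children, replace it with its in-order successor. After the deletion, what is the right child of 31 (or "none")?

40

31: root
11: left child of 31 (depth 1)
28: right child of 11 (depth 2)
40: right child of 31 (depth 1)
29: right child of 28 (depth 3)
10: left child of 11 (depth 2)
27: left child of 28 (depth 3)
21: left child of 27 (depth 4)
36: left child of 40 (depth 2)
7: left child of 10 (depth 3)
23: right child of 21 (depth 5)
14: left child of 21 (depth 5)
33: left child of 36 (depth 3)
17: right child of 14 (depth 6)
38: right child of 36 (depth 3)

Delete 28 (two children — replace with in-order successor).
After deletion, 31's right child: 40.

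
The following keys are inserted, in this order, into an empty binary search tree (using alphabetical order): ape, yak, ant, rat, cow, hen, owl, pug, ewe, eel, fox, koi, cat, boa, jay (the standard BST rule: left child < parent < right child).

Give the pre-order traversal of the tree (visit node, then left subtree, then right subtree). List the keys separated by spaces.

Insert ape: tree is empty, so ape becomes the root.
Insert yak: yak > ape → go right. Place as right child of ape.
Insert ant: ant < ape → go left. Place as left child of ape.
Insert rat: rat > ape → go right; rat < yak → go left. Place as left child of yak.
Insert cow: cow > ape → go right; cow < yak → go left; cow < rat → go left. Place as left child of rat.
Insert hen: hen > ape → go right; hen < yak → go left; hen < rat → go left; hen > cow → go right. Place as right child of cow.
Insert owl: owl > ape → go right; owl < yak → go left; owl < rat → go left; owl > cow → go right; owl > hen → go right. Place as right child of hen.
Insert pug: pug > ape → go right; pug < yak → go left; pug < rat → go left; pug > cow → go right; pug > hen → go right; pug > owl → go right. Place as right child of owl.
Insert ewe: ewe > ape → go right; ewe < yak → go left; ewe < rat → go left; ewe > cow → go right; ewe < hen → go left. Place as left child of hen.
Insert eel: eel > ape → go right; eel < yak → go left; eel < rat → go left; eel > cow → go right; eel < hen → go left; eel < ewe → go left. Place as left child of ewe.
Insert fox: fox > ape → go right; fox < yak → go left; fox < rat → go left; fox > cow → go right; fox < hen → go left; fox > ewe → go right. Place as right child of ewe.
Insert koi: koi > ape → go right; koi < yak → go left; koi < rat → go left; koi > cow → go right; koi > hen → go right; koi < owl → go left. Place as left child of owl.
Insert cat: cat > ape → go right; cat < yak → go left; cat < rat → go left; cat < cow → go left. Place as left child of cow.
Insert boa: boa > ape → go right; boa < yak → go left; boa < rat → go left; boa < cow → go left; boa < cat → go left. Place as left child of cat.
Insert jay: jay > ape → go right; jay < yak → go left; jay < rat → go left; jay > cow → go right; jay > hen → go right; jay < owl → go left; jay < koi → go left. Place as left child of koi.

ape ant yak rat cow cat boa hen ewe eel fox owl koi jay pug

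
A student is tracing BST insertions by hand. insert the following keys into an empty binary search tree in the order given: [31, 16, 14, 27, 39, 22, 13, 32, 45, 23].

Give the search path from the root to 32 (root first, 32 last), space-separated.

Resulting structure (node: left, right):
  31: L=16, R=39
  16: L=14, R=27
  14: L=13, R=–
  27: L=22, R=–
  39: L=32, R=45
  22: L=–, R=23
  13: L=–, R=–
  32: L=–, R=–
  45: L=–, R=–
  23: L=–, R=–

31 39 32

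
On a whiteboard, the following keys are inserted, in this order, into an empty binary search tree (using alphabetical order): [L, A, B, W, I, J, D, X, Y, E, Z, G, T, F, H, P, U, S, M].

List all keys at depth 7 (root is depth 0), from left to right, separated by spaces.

Resulting structure (node: left, right):
  L: L=A, R=W
  A: L=–, R=B
  B: L=–, R=I
  W: L=T, R=X
  I: L=D, R=J
  J: L=–, R=–
  D: L=–, R=E
  X: L=–, R=Y
  Y: L=–, R=Z
  E: L=–, R=G
  Z: L=–, R=–
  G: L=F, R=H
  T: L=P, R=U
  F: L=–, R=–
  H: L=–, R=–
  P: L=M, R=S
  U: L=–, R=–
  S: L=–, R=–
  M: L=–, R=–

F H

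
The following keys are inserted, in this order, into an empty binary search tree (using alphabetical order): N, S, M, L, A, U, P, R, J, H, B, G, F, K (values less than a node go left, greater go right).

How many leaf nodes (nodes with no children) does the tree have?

4

N: root
S: right child of N (depth 1)
M: left child of N (depth 1)
L: left child of M (depth 2)
A: left child of L (depth 3)
U: right child of S (depth 2)
P: left child of S (depth 2)
R: right child of P (depth 3)
J: right child of A (depth 4)
H: left child of J (depth 5)
B: left child of H (depth 6)
G: right child of B (depth 7)
F: left child of G (depth 8)
K: right child of J (depth 5)

Leaves: F, K, R, U — 4 in total.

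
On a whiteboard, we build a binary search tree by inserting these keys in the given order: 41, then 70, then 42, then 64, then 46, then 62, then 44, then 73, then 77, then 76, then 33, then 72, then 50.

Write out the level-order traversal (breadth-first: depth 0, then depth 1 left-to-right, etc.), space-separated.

41 33 70 42 73 64 72 77 46 76 44 62 50

Insert 41: tree is empty, so 41 becomes the root.
Insert 70: 70 > 41 → go right. Place as right child of 41.
Insert 42: 42 > 41 → go right; 42 < 70 → go left. Place as left child of 70.
Insert 64: 64 > 41 → go right; 64 < 70 → go left; 64 > 42 → go right. Place as right child of 42.
Insert 46: 46 > 41 → go right; 46 < 70 → go left; 46 > 42 → go right; 46 < 64 → go left. Place as left child of 64.
Insert 62: 62 > 41 → go right; 62 < 70 → go left; 62 > 42 → go right; 62 < 64 → go left; 62 > 46 → go right. Place as right child of 46.
Insert 44: 44 > 41 → go right; 44 < 70 → go left; 44 > 42 → go right; 44 < 64 → go left; 44 < 46 → go left. Place as left child of 46.
Insert 73: 73 > 41 → go right; 73 > 70 → go right. Place as right child of 70.
Insert 77: 77 > 41 → go right; 77 > 70 → go right; 77 > 73 → go right. Place as right child of 73.
Insert 76: 76 > 41 → go right; 76 > 70 → go right; 76 > 73 → go right; 76 < 77 → go left. Place as left child of 77.
Insert 33: 33 < 41 → go left. Place as left child of 41.
Insert 72: 72 > 41 → go right; 72 > 70 → go right; 72 < 73 → go left. Place as left child of 73.
Insert 50: 50 > 41 → go right; 50 < 70 → go left; 50 > 42 → go right; 50 < 64 → go left; 50 > 46 → go right; 50 < 62 → go left. Place as left child of 62.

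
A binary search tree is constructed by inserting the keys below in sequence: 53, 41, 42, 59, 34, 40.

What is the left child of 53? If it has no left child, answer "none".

41

Insert 53: tree is empty, so 53 becomes the root.
Insert 41: 41 < 53 → go left. Place as left child of 53.
Insert 42: 42 < 53 → go left; 42 > 41 → go right. Place as right child of 41.
Insert 59: 59 > 53 → go right. Place as right child of 53.
Insert 34: 34 < 53 → go left; 34 < 41 → go left. Place as left child of 41.
Insert 40: 40 < 53 → go left; 40 < 41 → go left; 40 > 34 → go right. Place as right child of 34.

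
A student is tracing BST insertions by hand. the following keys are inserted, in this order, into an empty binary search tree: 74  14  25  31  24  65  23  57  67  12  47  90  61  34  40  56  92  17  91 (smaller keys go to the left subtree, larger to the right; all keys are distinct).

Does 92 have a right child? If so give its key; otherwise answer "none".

74: root
14: left child of 74 (depth 1)
25: right child of 14 (depth 2)
31: right child of 25 (depth 3)
24: left child of 25 (depth 3)
65: right child of 31 (depth 4)
23: left child of 24 (depth 4)
57: left child of 65 (depth 5)
67: right child of 65 (depth 5)
12: left child of 14 (depth 2)
47: left child of 57 (depth 6)
90: right child of 74 (depth 1)
61: right child of 57 (depth 6)
34: left child of 47 (depth 7)
40: right child of 34 (depth 8)
56: right child of 47 (depth 7)
92: right child of 90 (depth 2)
17: left child of 23 (depth 5)
91: left child of 92 (depth 3)

none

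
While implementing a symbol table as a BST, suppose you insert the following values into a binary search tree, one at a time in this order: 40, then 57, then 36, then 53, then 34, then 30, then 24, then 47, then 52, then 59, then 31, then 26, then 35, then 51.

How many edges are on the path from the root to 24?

Insert 40: tree is empty, so 40 becomes the root.
Insert 57: 57 > 40 → go right. Place as right child of 40.
Insert 36: 36 < 40 → go left. Place as left child of 40.
Insert 53: 53 > 40 → go right; 53 < 57 → go left. Place as left child of 57.
Insert 34: 34 < 40 → go left; 34 < 36 → go left. Place as left child of 36.
Insert 30: 30 < 40 → go left; 30 < 36 → go left; 30 < 34 → go left. Place as left child of 34.
Insert 24: 24 < 40 → go left; 24 < 36 → go left; 24 < 34 → go left; 24 < 30 → go left. Place as left child of 30.
Insert 47: 47 > 40 → go right; 47 < 57 → go left; 47 < 53 → go left. Place as left child of 53.
Insert 52: 52 > 40 → go right; 52 < 57 → go left; 52 < 53 → go left; 52 > 47 → go right. Place as right child of 47.
Insert 59: 59 > 40 → go right; 59 > 57 → go right. Place as right child of 57.
Insert 31: 31 < 40 → go left; 31 < 36 → go left; 31 < 34 → go left; 31 > 30 → go right. Place as right child of 30.
Insert 26: 26 < 40 → go left; 26 < 36 → go left; 26 < 34 → go left; 26 < 30 → go left; 26 > 24 → go right. Place as right child of 24.
Insert 35: 35 < 40 → go left; 35 < 36 → go left; 35 > 34 → go right. Place as right child of 34.
Insert 51: 51 > 40 → go right; 51 < 57 → go left; 51 < 53 → go left; 51 > 47 → go right; 51 < 52 → go left. Place as left child of 52.

Path to 24: 40 → 36 → 34 → 30 → 24, which is 4 edges.

4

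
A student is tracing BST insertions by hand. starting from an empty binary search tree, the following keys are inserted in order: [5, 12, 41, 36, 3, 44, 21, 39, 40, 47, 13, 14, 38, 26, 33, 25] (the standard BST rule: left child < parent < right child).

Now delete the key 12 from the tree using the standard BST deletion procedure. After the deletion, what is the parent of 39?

36

5: root
12: right child of 5 (depth 1)
41: right child of 12 (depth 2)
36: left child of 41 (depth 3)
3: left child of 5 (depth 1)
44: right child of 41 (depth 3)
21: left child of 36 (depth 4)
39: right child of 36 (depth 4)
40: right child of 39 (depth 5)
47: right child of 44 (depth 4)
13: left child of 21 (depth 5)
14: right child of 13 (depth 6)
38: left child of 39 (depth 5)
26: right child of 21 (depth 5)
33: right child of 26 (depth 6)
25: left child of 26 (depth 6)

Delete 12 (at most one child — splice it out).
After deletion, 39's parent is 36.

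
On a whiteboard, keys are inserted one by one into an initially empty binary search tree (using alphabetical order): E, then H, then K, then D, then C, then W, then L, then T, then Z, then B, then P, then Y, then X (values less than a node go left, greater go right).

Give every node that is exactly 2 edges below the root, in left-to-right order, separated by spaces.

C K

E: root
H: right child of E (depth 1)
K: right child of H (depth 2)
D: left child of E (depth 1)
C: left child of D (depth 2)
W: right child of K (depth 3)
L: left child of W (depth 4)
T: right child of L (depth 5)
Z: right child of W (depth 4)
B: left child of C (depth 3)
P: left child of T (depth 6)
Y: left child of Z (depth 5)
X: left child of Y (depth 6)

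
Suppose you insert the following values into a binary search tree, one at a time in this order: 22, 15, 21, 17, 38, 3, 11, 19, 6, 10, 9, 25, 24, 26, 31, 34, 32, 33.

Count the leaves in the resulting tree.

Insert 22: tree is empty, so 22 becomes the root.
Insert 15: 15 < 22 → go left. Place as left child of 22.
Insert 21: 21 < 22 → go left; 21 > 15 → go right. Place as right child of 15.
Insert 17: 17 < 22 → go left; 17 > 15 → go right; 17 < 21 → go left. Place as left child of 21.
Insert 38: 38 > 22 → go right. Place as right child of 22.
Insert 3: 3 < 22 → go left; 3 < 15 → go left. Place as left child of 15.
Insert 11: 11 < 22 → go left; 11 < 15 → go left; 11 > 3 → go right. Place as right child of 3.
Insert 19: 19 < 22 → go left; 19 > 15 → go right; 19 < 21 → go left; 19 > 17 → go right. Place as right child of 17.
Insert 6: 6 < 22 → go left; 6 < 15 → go left; 6 > 3 → go right; 6 < 11 → go left. Place as left child of 11.
Insert 10: 10 < 22 → go left; 10 < 15 → go left; 10 > 3 → go right; 10 < 11 → go left; 10 > 6 → go right. Place as right child of 6.
Insert 9: 9 < 22 → go left; 9 < 15 → go left; 9 > 3 → go right; 9 < 11 → go left; 9 > 6 → go right; 9 < 10 → go left. Place as left child of 10.
Insert 25: 25 > 22 → go right; 25 < 38 → go left. Place as left child of 38.
Insert 24: 24 > 22 → go right; 24 < 38 → go left; 24 < 25 → go left. Place as left child of 25.
Insert 26: 26 > 22 → go right; 26 < 38 → go left; 26 > 25 → go right. Place as right child of 25.
Insert 31: 31 > 22 → go right; 31 < 38 → go left; 31 > 25 → go right; 31 > 26 → go right. Place as right child of 26.
Insert 34: 34 > 22 → go right; 34 < 38 → go left; 34 > 25 → go right; 34 > 26 → go right; 34 > 31 → go right. Place as right child of 31.
Insert 32: 32 > 22 → go right; 32 < 38 → go left; 32 > 25 → go right; 32 > 26 → go right; 32 > 31 → go right; 32 < 34 → go left. Place as left child of 34.
Insert 33: 33 > 22 → go right; 33 < 38 → go left; 33 > 25 → go right; 33 > 26 → go right; 33 > 31 → go right; 33 < 34 → go left; 33 > 32 → go right. Place as right child of 32.

Leaves: 9, 19, 24, 33 — 4 in total.

4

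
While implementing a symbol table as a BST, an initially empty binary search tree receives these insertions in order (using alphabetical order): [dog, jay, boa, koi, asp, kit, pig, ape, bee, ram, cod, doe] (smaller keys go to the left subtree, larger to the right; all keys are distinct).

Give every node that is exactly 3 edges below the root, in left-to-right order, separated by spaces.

Insert dog: tree is empty, so dog becomes the root.
Insert jay: jay > dog → go right. Place as right child of dog.
Insert boa: boa < dog → go left. Place as left child of dog.
Insert koi: koi > dog → go right; koi > jay → go right. Place as right child of jay.
Insert asp: asp < dog → go left; asp < boa → go left. Place as left child of boa.
Insert kit: kit > dog → go right; kit > jay → go right; kit < koi → go left. Place as left child of koi.
Insert pig: pig > dog → go right; pig > jay → go right; pig > koi → go right. Place as right child of koi.
Insert ape: ape < dog → go left; ape < boa → go left; ape < asp → go left. Place as left child of asp.
Insert bee: bee < dog → go left; bee < boa → go left; bee > asp → go right. Place as right child of asp.
Insert ram: ram > dog → go right; ram > jay → go right; ram > koi → go right; ram > pig → go right. Place as right child of pig.
Insert cod: cod < dog → go left; cod > boa → go right. Place as right child of boa.
Insert doe: doe < dog → go left; doe > boa → go right; doe > cod → go right. Place as right child of cod.

ape bee doe kit pig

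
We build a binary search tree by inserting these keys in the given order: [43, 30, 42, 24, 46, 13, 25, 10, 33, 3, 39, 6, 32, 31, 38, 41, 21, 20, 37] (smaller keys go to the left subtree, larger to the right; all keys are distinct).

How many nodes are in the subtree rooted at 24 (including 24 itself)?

8

Resulting structure (node: left, right):
  43: L=30, R=46
  30: L=24, R=42
  42: L=33, R=–
  24: L=13, R=25
  46: L=–, R=–
  13: L=10, R=21
  25: L=–, R=–
  10: L=3, R=–
  33: L=32, R=39
  3: L=–, R=6
  39: L=38, R=41
  6: L=–, R=–
  32: L=31, R=–
  31: L=–, R=–
  38: L=37, R=–
  41: L=–, R=–
  21: L=20, R=–
  20: L=–, R=–
  37: L=–, R=–

Subtree rooted at 24 contains: 24, 13, 10, 3, 6, 21, 20, 25 — 8 nodes.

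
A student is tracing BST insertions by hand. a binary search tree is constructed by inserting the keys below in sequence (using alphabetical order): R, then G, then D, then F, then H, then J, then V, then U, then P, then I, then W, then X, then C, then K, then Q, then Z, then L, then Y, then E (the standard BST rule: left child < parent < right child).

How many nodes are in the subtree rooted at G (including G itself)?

12

R: root
G: left child of R (depth 1)
D: left child of G (depth 2)
F: right child of D (depth 3)
H: right child of G (depth 2)
J: right child of H (depth 3)
V: right child of R (depth 1)
U: left child of V (depth 2)
P: right child of J (depth 4)
I: left child of J (depth 4)
W: right child of V (depth 2)
X: right child of W (depth 3)
C: left child of D (depth 3)
K: left child of P (depth 5)
Q: right child of P (depth 5)
Z: right child of X (depth 4)
L: right child of K (depth 6)
Y: left child of Z (depth 5)
E: left child of F (depth 4)

Subtree rooted at G contains: G, D, C, F, E, H, J, I, P, K, L, Q — 12 nodes.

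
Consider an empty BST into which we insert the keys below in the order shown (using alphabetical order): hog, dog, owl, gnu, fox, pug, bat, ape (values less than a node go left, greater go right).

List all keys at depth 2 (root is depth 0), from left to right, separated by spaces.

bat gnu pug

hog: root
dog: left child of hog (depth 1)
owl: right child of hog (depth 1)
gnu: right child of dog (depth 2)
fox: left child of gnu (depth 3)
pug: right child of owl (depth 2)
bat: left child of dog (depth 2)
ape: left child of bat (depth 3)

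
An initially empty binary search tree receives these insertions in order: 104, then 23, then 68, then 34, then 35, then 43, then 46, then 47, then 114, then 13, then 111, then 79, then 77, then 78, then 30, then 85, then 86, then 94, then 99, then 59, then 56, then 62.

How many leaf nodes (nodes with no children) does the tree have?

7

Insert 104: tree is empty, so 104 becomes the root.
Insert 23: 23 < 104 → go left. Place as left child of 104.
Insert 68: 68 < 104 → go left; 68 > 23 → go right. Place as right child of 23.
Insert 34: 34 < 104 → go left; 34 > 23 → go right; 34 < 68 → go left. Place as left child of 68.
Insert 35: 35 < 104 → go left; 35 > 23 → go right; 35 < 68 → go left; 35 > 34 → go right. Place as right child of 34.
Insert 43: 43 < 104 → go left; 43 > 23 → go right; 43 < 68 → go left; 43 > 34 → go right; 43 > 35 → go right. Place as right child of 35.
Insert 46: 46 < 104 → go left; 46 > 23 → go right; 46 < 68 → go left; 46 > 34 → go right; 46 > 35 → go right; 46 > 43 → go right. Place as right child of 43.
Insert 47: 47 < 104 → go left; 47 > 23 → go right; 47 < 68 → go left; 47 > 34 → go right; 47 > 35 → go right; 47 > 43 → go right; 47 > 46 → go right. Place as right child of 46.
Insert 114: 114 > 104 → go right. Place as right child of 104.
Insert 13: 13 < 104 → go left; 13 < 23 → go left. Place as left child of 23.
Insert 111: 111 > 104 → go right; 111 < 114 → go left. Place as left child of 114.
Insert 79: 79 < 104 → go left; 79 > 23 → go right; 79 > 68 → go right. Place as right child of 68.
Insert 77: 77 < 104 → go left; 77 > 23 → go right; 77 > 68 → go right; 77 < 79 → go left. Place as left child of 79.
Insert 78: 78 < 104 → go left; 78 > 23 → go right; 78 > 68 → go right; 78 < 79 → go left; 78 > 77 → go right. Place as right child of 77.
Insert 30: 30 < 104 → go left; 30 > 23 → go right; 30 < 68 → go left; 30 < 34 → go left. Place as left child of 34.
Insert 85: 85 < 104 → go left; 85 > 23 → go right; 85 > 68 → go right; 85 > 79 → go right. Place as right child of 79.
Insert 86: 86 < 104 → go left; 86 > 23 → go right; 86 > 68 → go right; 86 > 79 → go right; 86 > 85 → go right. Place as right child of 85.
Insert 94: 94 < 104 → go left; 94 > 23 → go right; 94 > 68 → go right; 94 > 79 → go right; 94 > 85 → go right; 94 > 86 → go right. Place as right child of 86.
Insert 99: 99 < 104 → go left; 99 > 23 → go right; 99 > 68 → go right; 99 > 79 → go right; 99 > 85 → go right; 99 > 86 → go right; 99 > 94 → go right. Place as right child of 94.
Insert 59: 59 < 104 → go left; 59 > 23 → go right; 59 < 68 → go left; 59 > 34 → go right; 59 > 35 → go right; 59 > 43 → go right; 59 > 46 → go right; 59 > 47 → go right. Place as right child of 47.
Insert 56: 56 < 104 → go left; 56 > 23 → go right; 56 < 68 → go left; 56 > 34 → go right; 56 > 35 → go right; 56 > 43 → go right; 56 > 46 → go right; 56 > 47 → go right; 56 < 59 → go left. Place as left child of 59.
Insert 62: 62 < 104 → go left; 62 > 23 → go right; 62 < 68 → go left; 62 > 34 → go right; 62 > 35 → go right; 62 > 43 → go right; 62 > 46 → go right; 62 > 47 → go right; 62 > 59 → go right. Place as right child of 59.

Leaves: 13, 30, 56, 62, 78, 99, 111 — 7 in total.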